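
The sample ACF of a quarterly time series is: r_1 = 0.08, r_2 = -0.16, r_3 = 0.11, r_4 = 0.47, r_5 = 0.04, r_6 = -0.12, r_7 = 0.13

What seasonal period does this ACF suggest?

The largest autocorrelation is r_4 = 0.47; the remaining lags stay at or below 0.13.
The dominant spike at lag 4 indicates a seasonal period of 4.

4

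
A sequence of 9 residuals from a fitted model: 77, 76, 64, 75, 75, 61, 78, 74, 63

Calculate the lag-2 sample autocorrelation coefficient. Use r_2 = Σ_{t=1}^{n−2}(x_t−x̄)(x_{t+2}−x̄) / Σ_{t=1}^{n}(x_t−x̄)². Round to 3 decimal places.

-0.407

Mean x̄ = (77 + 76 + 64 + 75 + 75 + 61 + 78 + 74 + 63)/9 = 71.4444
Σ(x_t−x̄)(x_{t+2}−x̄) = (-41.3580) + (16.1975) + (-26.4691) + (-37.1358) + (23.3086) + (-26.6914) + (-55.3580) = -147.5062
Denominator Σ(x_t−x̄)² = 362.2222
r_2 = -147.5062 / 362.2222 = -0.407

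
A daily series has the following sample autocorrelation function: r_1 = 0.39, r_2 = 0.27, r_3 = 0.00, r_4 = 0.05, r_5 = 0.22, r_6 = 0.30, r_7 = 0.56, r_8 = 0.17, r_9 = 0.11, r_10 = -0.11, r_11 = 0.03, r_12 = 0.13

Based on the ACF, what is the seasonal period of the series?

The largest autocorrelation is r_7 = 0.56; the remaining lags stay at or below 0.39. The elevated value at lag 1 (0.39), dropping to 0.27 at lag 2, reflects decaying short-term dependence rather than seasonality.
The dominant spike at lag 7 indicates a seasonal period of 7.

7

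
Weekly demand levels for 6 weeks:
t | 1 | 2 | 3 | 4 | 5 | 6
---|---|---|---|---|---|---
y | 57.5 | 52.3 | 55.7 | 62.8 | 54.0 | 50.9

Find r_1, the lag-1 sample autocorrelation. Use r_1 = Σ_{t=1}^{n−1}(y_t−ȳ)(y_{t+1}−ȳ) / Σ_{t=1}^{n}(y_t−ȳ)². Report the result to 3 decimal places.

Mean ȳ = (57.5 + 52.3 + 55.7 + 62.8 + 54.0 + 50.9)/6 = 55.5333
Deviations from mean: 1.9667, -3.2333, 0.1667, 7.2667, -1.5333, -4.6333
Numerator Σ_{t=1}^{5}(y_t−ȳ)(y_{t+1}−ȳ) = -9.7244
Denominator Σ(y_t−ȳ)² = 90.9733
r_1 = -9.7244 / 90.9733 = -0.107

-0.107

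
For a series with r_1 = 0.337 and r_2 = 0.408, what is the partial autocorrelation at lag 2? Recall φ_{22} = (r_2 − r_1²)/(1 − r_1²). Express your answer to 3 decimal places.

φ_{22} = (r_2 − r_1²) / (1 − r_1²)
r_1² = (0.337)² = 0.113569
Numerator = 0.408 − 0.1136 = 0.2944; denominator = 1 − 0.1136 = 0.8864
φ_{22} = 0.2944 / 0.8864 = 0.332

0.332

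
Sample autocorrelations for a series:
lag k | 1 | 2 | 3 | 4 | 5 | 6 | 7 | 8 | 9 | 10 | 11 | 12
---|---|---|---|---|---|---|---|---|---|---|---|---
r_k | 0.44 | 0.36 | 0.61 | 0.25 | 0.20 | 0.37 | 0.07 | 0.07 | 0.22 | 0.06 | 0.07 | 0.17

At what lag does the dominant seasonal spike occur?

3

The largest autocorrelation is r_3 = 0.61; the remaining lags stay at or below 0.44. The elevated value at lag 1 (0.44), dropping to 0.36 at lag 2, reflects decaying short-term dependence rather than seasonality.
The dominant spike at lag 3 indicates a seasonal period of 3.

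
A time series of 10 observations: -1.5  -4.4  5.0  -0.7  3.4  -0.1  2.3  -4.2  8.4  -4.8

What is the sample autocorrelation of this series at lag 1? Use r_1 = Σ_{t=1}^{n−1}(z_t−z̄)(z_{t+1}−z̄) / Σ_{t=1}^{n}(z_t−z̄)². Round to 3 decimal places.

Mean z̄ = (-1.5 − 4.4 + 5.0 − 0.7 + 3.4 − 0.1 + 2.3 − 4.2 + 8.4 − 4.8)/10 = 0.3400
Numerator Σ_{t=1}^{9}(z_t−z̄)(z_{t+1}−z̄) = -110.5236
Denominator Σ(z_t−z̄)² = 174.0440
r_1 = -110.5236 / 174.0440 = -0.635

-0.635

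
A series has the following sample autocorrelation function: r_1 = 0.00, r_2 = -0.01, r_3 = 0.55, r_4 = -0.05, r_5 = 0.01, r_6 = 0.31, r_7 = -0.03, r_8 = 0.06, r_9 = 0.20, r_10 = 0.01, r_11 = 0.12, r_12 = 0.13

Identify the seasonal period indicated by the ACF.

The largest autocorrelation is r_3 = 0.55, with weaker echoes at lags 6 (0.31) and 9 (0.20); the remaining lags stay at or below 0.13.
The dominant spike at lag 3 indicates a seasonal period of 3.

3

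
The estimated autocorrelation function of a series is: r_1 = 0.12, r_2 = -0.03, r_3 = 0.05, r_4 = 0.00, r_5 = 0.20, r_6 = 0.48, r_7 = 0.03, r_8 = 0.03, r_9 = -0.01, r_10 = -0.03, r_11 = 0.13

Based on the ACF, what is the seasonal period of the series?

The largest autocorrelation is r_6 = 0.48; the remaining lags stay at or below 0.20.
The dominant spike at lag 6 indicates a seasonal period of 6.

6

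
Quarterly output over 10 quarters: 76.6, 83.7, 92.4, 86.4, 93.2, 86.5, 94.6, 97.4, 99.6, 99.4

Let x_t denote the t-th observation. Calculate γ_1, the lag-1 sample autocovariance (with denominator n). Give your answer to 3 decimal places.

20.268

Mean x̄ = (76.6 + 83.7 + 92.4 + 86.4 + 93.2 + 86.5 + 94.6 + 97.4 + 99.6 + 99.4)/10 = 90.9800
Σ_{t=1}^{9}(x_t−x̄)(x_{t+1}−x̄) = 202.6756
γ_1 = 202.6756 / 10 = 20.268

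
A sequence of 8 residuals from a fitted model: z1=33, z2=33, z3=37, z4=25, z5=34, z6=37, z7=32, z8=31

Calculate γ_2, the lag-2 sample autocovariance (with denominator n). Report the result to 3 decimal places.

-4.609

Mean z̄ = (33 + 33 + 37 + 25 + 34 + 37 + 32 + 31)/8 = 32.7500
Σ_{t=1}^{6}(z_t−z̄)(z_{t+2}−z̄) = -36.8750
γ_2 = -36.8750 / 8 = -4.609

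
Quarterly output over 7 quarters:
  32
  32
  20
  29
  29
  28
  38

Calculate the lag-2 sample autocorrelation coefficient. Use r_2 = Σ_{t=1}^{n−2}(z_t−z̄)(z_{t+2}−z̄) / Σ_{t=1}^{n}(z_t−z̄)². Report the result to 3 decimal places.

Mean z̄ = (32 + 32 + 20 + 29 + 29 + 28 + 38)/7 = 29.7143
Numerator Σ_{t=1}^{5}(z_t−z̄)(z_{t+2}−z̄) = -21.5918
Denominator Σ(z_t−z̄)² = 177.4286
r_2 = -21.5918 / 177.4286 = -0.122

-0.122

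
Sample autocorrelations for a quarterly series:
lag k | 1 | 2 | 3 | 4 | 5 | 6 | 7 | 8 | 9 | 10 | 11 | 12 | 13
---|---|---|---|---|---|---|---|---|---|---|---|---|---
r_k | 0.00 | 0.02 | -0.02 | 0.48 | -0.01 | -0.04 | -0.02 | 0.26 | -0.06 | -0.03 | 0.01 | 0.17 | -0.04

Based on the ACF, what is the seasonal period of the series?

The largest autocorrelation is r_4 = 0.48, with weaker echoes at lags 8 (0.26) and 12 (0.17); the remaining lags stay at or below 0.02.
The dominant spike at lag 4 indicates a seasonal period of 4.

4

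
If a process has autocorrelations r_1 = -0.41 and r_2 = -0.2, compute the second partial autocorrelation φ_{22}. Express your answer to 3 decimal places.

φ_{22} = (r_2 − r_1²) / (1 − r_1²)
r_1² = (-0.41)² = 0.1681
Numerator = -0.2 − 0.1681 = -0.3681; denominator = 1 − 0.1681 = 0.8319
φ_{22} = -0.3681 / 0.8319 = -0.442

-0.442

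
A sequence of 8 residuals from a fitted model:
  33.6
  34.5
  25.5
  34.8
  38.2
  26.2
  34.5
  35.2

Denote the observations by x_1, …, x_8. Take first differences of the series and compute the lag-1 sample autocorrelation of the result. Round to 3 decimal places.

-0.496

First differences Δx: 0.9, -9.0, 9.3, 3.4, -12.0, 8.3, 0.7
Mean of differences = 0.2286
Numerator Σ(Δx_t−Δx̄)(Δx_{t+1}−Δx̄) = -194.8222
Denominator Σ(Δx_t−Δx̄)² = 392.8743
r_1(Δx) = -194.8222 / 392.8743 = -0.496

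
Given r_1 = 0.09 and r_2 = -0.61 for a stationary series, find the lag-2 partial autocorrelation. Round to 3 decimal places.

φ_{22} = (r_2 − r_1²) / (1 − r_1²)
r_1² = (0.09)² = 0.0081
Numerator = -0.61 − 0.0081 = -0.6181; denominator = 1 − 0.0081 = 0.9919
φ_{22} = -0.6181 / 0.9919 = -0.623

-0.623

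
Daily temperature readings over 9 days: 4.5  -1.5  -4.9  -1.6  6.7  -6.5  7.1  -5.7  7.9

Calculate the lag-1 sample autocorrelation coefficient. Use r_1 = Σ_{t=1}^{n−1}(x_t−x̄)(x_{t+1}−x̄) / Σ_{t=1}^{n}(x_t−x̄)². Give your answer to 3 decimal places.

-0.626

Mean x̄ = (4.5 − 1.5 − 4.9 − 1.6 + 6.7 − 6.5 + 7.1 − 5.7 + 7.9)/9 = 0.6667
Numerator Σ_{t=1}^{8}(x_t−x̄)(x_{t+1}−x̄) = -173.6578
Denominator Σ(x_t−x̄)² = 277.5200
r_1 = -173.6578 / 277.5200 = -0.626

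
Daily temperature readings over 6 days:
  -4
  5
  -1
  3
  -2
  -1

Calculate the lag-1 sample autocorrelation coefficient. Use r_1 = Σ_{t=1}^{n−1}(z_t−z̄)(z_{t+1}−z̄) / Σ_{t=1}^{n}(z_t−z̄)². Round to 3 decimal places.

-0.571

Mean z̄ = (-4 + 5 − 1 + 3 − 2 − 1)/6 = 0.0000
Numerator Σ_{t=1}^{5}(z_t−z̄)(z_{t+1}−z̄) = -32.0000
Denominator Σ(z_t−z̄)² = 56.0000
r_1 = -32.0000 / 56.0000 = -0.571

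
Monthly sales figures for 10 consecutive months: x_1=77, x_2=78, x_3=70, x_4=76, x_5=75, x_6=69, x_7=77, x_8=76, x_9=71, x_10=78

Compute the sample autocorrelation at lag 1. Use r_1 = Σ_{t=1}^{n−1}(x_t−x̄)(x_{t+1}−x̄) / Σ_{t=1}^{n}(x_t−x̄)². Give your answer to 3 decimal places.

Mean x̄ = (77 + 78 + 70 + 76 + 75 + 69 + 77 + 76 + 71 + 78)/10 = 74.7000
Numerator Σ_{t=1}^{9}(x_t−x̄)(x_{t+1}−x̄) = -42.4900
Denominator Σ(x_t−x̄)² = 104.1000
r_1 = -42.4900 / 104.1000 = -0.408

-0.408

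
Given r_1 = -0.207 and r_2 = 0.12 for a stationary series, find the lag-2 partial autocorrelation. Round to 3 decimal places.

0.081

φ_{22} = (r_2 − r_1²) / (1 − r_1²)
r_1² = (-0.207)² = 0.042849
Numerator = 0.12 − 0.0428 = 0.0772; denominator = 1 − 0.0428 = 0.9572
φ_{22} = 0.0772 / 0.9572 = 0.081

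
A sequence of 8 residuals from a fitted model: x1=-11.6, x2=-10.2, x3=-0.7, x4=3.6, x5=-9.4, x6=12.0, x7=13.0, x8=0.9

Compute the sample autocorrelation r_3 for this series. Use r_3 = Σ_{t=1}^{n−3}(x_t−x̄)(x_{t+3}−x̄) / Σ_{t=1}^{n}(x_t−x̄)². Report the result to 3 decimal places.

Mean x̄ = (-11.6 − 10.2 − 0.7 + 3.6 − 9.4 + 12.0 + 13.0 + 0.9)/8 = -0.3000
Deviations from mean: -11.3000, -9.9000, -0.4000, 3.9000, -9.1000, 12.3000, 13.3000, 1.2000
Σ(x_t−x̄)(x_{t+3}−x̄) = (-44.0700) + (90.0900) + (-4.9200) + (51.8700) + (-10.9200) = 82.0500
Denominator Σ(x_t−x̄)² = 653.5000
r_3 = 82.0500 / 653.5000 = 0.126

0.126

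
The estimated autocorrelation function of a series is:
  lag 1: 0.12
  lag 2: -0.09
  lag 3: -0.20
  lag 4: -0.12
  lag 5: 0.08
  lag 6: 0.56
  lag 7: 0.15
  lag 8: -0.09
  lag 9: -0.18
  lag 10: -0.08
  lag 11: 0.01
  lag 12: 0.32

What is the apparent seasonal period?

6

The largest autocorrelation is r_6 = 0.56, with a weaker echo at lag 12 (0.32); the remaining lags stay at or below 0.15.
The dominant spike at lag 6 indicates a seasonal period of 6.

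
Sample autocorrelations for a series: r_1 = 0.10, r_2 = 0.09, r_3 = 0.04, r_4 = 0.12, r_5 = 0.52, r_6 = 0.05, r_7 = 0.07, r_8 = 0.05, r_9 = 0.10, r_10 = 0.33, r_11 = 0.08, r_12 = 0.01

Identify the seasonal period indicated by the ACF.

5

The largest autocorrelation is r_5 = 0.52, with a weaker echo at lag 10 (0.33); the remaining lags stay at or below 0.12.
The dominant spike at lag 5 indicates a seasonal period of 5.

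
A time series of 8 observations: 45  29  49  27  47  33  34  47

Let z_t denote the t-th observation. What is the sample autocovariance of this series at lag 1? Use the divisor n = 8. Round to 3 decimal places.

Mean z̄ = (45 + 29 + 49 + 27 + 47 + 33 + 34 + 47)/8 = 38.8750
Σ_{t=1}^{7}(z_t−z̄)(z_{t+1}−z̄) = -435.8906
γ_1 = -435.8906 / 8 = -54.486

-54.486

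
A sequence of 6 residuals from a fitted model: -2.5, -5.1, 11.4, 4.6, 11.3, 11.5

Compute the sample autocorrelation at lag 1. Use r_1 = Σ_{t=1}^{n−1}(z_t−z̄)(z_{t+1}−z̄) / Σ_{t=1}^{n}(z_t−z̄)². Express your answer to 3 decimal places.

0.165

Mean z̄ = (-2.5 − 5.1 + 11.4 + 4.6 + 11.3 + 11.5)/6 = 5.2000
Deviations from mean: -7.7000, -10.3000, 6.2000, -0.6000, 6.1000, 6.3000
Numerator Σ_{t=1}^{5}(z_t−z̄)(z_{t+1}−z̄) = 46.5000
Denominator Σ(z_t−z̄)² = 281.0800
r_1 = 46.5000 / 281.0800 = 0.165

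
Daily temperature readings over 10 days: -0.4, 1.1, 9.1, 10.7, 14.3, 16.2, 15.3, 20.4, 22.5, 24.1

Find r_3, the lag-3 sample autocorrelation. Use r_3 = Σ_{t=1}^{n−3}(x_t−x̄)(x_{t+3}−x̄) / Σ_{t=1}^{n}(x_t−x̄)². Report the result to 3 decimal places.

0.098

Mean x̄ = (-0.4 + 1.1 + 9.1 + 10.7 + 14.3 + 16.2 + 15.3 + 20.4 + 22.5 + 24.1)/10 = 13.3300
Numerator Σ_{t=1}^{7}(x_t−x̄)(x_{t+3}−x̄) = 61.3183
Denominator Σ(x_t−x̄)² = 626.0210
r_3 = 61.3183 / 626.0210 = 0.098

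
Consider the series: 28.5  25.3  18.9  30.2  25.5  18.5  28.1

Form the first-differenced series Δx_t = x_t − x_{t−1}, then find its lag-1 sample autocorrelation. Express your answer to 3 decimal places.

-0.408

First differences Δx: -3.2, -6.4, 11.3, -4.7, -7.0, 9.6
Mean of differences = -0.0667
Numerator Σ(Δx_t−Δx̄)(Δx_{t+1}−Δx̄) = -139.7078
Denominator Σ(Δx_t−Δx̄)² = 342.1133
r_1(Δx) = -139.7078 / 342.1133 = -0.408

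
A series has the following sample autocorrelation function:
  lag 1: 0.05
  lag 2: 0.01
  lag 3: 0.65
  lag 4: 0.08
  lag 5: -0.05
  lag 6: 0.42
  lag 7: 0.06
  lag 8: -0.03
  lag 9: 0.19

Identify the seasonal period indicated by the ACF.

The largest autocorrelation is r_3 = 0.65, with weaker echoes at lags 6 (0.42) and 9 (0.19); the remaining lags stay at or below 0.08.
The dominant spike at lag 3 indicates a seasonal period of 3.

3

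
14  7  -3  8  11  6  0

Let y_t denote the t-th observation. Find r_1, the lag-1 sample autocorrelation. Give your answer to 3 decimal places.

-0.042

Mean ȳ = (14 + 7 − 3 + 8 + 11 + 6 + 0)/7 = 6.1429
Numerator Σ_{t=1}^{6}(y_t−ȳ)(y_{t+1}−ȳ) = -8.8776
Denominator Σ(y_t−ȳ)² = 210.8571
r_1 = -8.8776 / 210.8571 = -0.042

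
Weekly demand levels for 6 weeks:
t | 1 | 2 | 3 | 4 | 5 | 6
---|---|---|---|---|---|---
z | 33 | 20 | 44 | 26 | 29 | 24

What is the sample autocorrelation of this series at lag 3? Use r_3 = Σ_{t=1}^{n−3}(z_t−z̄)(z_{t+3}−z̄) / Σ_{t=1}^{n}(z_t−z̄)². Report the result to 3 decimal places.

Mean z̄ = (33 + 20 + 44 + 26 + 29 + 24)/6 = 29.3333
Numerator Σ_{t=1}^{3}(z_t−z̄)(z_{t+3}−z̄) = -87.3333
Denominator Σ(z_t−z̄)² = 355.3333
r_3 = -87.3333 / 355.3333 = -0.246

-0.246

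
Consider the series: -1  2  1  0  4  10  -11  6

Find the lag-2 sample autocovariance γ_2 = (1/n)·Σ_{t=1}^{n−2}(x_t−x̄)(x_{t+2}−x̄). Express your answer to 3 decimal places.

Mean x̄ = (-1 + 2 + 1 + 0 + 4 + 10 − 11 + 6)/8 = 1.3750
Σ_{t=1}^{6}(x_t−x̄)(x_{t+2}−x̄) = -5.4063
γ_2 = -5.4063 / 8 = -0.676

-0.676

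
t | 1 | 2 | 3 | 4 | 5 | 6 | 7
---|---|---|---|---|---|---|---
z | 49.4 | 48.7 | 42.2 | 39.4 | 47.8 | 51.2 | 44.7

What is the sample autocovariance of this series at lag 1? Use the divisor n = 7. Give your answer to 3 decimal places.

Mean z̄ = (49.4 + 48.7 + 42.2 + 39.4 + 47.8 + 51.2 + 44.7)/7 = 46.2000
Deviations: 3.2000, 2.5000, -4.0000, -6.8000, 1.6000, 5.0000, -1.5000
Σ_{t=1}^{6}(z_t−z̄)(z_{t+1}−z̄) = 14.8200
γ_1 = 14.8200 / 7 = 2.117

2.117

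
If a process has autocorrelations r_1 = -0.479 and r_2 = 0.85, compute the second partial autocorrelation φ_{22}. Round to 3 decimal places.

φ_{22} = (r_2 − r_1²) / (1 − r_1²)
r_1² = (-0.479)² = 0.229441
Numerator = 0.85 − 0.2294 = 0.6206; denominator = 1 − 0.2294 = 0.7706
φ_{22} = 0.6206 / 0.7706 = 0.805

0.805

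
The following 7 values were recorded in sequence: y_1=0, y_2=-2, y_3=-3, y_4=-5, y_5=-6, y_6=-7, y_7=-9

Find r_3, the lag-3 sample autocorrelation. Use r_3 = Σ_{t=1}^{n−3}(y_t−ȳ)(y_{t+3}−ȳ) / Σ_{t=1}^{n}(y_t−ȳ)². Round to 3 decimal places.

-0.131

Mean ȳ = (0 − 2 − 3 − 5 − 6 − 7 − 9)/7 = -4.5714
Deviations from mean: 4.5714, 2.5714, 1.5714, -0.4286, -1.4286, -2.4286, -4.4286
Numerator Σ_{t=1}^{4}(y_t−ȳ)(y_{t+3}−ȳ) = -7.5510
Denominator Σ(y_t−ȳ)² = 57.7143
r_3 = -7.5510 / 57.7143 = -0.131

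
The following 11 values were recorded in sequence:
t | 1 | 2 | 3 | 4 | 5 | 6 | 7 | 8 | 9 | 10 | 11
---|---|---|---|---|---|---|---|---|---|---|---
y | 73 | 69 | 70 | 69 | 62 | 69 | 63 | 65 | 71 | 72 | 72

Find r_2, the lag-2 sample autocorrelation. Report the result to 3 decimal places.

0.113

Mean ȳ = (73 + 69 + 70 + 69 + 62 + 69 + 63 + 65 + 71 + 72 + 72)/11 = 68.6364
Numerator Σ_{t=1}^{9}(y_t−ȳ)(y_{t+2}−ȳ) = 15.6446
Denominator Σ(y_t−ȳ)² = 138.5455
r_2 = 15.6446 / 138.5455 = 0.113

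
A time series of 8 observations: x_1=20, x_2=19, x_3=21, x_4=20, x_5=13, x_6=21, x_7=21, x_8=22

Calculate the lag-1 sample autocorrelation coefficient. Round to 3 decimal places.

Mean x̄ = (20 + 19 + 21 + 20 + 13 + 21 + 21 + 22)/8 = 19.6250
Deviations from mean: 0.3750, -0.6250, 1.3750, 0.3750, -6.6250, 1.3750, 1.3750, 2.3750
Numerator Σ_{t=1}^{7}(x_t−x̄)(x_{t+1}−x̄) = -7.0156
Denominator Σ(x_t−x̄)² = 55.8750
r_1 = -7.0156 / 55.8750 = -0.126

-0.126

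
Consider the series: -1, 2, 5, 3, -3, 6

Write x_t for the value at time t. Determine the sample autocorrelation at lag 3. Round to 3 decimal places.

Mean x̄ = (-1 + 2 + 5 + 3 − 3 + 6)/6 = 2.0000
Σ(x_t−x̄)(x_{t+3}−x̄) = (-3.0000) + (0.0000) + (12.0000) = 9.0000
Denominator Σ(x_t−x̄)² = 60.0000
r_3 = 9.0000 / 60.0000 = 0.150

0.150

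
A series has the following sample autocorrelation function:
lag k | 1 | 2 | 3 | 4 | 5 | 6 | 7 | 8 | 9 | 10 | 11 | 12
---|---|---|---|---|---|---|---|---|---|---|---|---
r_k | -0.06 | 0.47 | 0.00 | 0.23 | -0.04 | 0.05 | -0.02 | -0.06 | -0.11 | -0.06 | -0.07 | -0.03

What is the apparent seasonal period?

2

The largest autocorrelation is r_2 = 0.47, with a weaker echo at lag 4 (0.23); the remaining lags stay at or below 0.05.
The dominant spike at lag 2 indicates a seasonal period of 2.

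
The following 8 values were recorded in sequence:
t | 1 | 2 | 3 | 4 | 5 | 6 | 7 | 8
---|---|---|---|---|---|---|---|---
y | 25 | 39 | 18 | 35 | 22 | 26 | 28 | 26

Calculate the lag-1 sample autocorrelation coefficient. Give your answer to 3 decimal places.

-0.761

Mean ȳ = (25 + 39 + 18 + 35 + 22 + 26 + 28 + 26)/8 = 27.3750
Numerator Σ_{t=1}^{7}(y_t−ȳ)(y_{t+1}−ȳ) = -243.3906
Denominator Σ(y_t−ȳ)² = 319.8750
r_1 = -243.3906 / 319.8750 = -0.761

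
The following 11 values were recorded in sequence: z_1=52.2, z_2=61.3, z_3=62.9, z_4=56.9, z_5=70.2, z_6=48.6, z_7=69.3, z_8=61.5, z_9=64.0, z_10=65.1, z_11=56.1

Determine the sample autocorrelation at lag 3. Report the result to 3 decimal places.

-0.043

Mean z̄ = (52.2 + 61.3 + 62.9 + 56.9 + 70.2 + 48.6 + 69.3 + 61.5 + 64.0 + 65.1 + 56.1)/11 = 60.7364
Numerator Σ_{t=1}^{8}(z_t−z̄)(z_{t+3}−z̄) = -19.5831
Denominator Σ(z_t−z̄)² = 454.5455
r_3 = -19.5831 / 454.5455 = -0.043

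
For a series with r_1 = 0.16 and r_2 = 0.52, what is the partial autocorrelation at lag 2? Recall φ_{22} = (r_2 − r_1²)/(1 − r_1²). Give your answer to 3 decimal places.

0.507

φ_{22} = (r_2 − r_1²) / (1 − r_1²)
r_1² = (0.16)² = 0.0256
Numerator = 0.52 − 0.0256 = 0.4944; denominator = 1 − 0.0256 = 0.9744
φ_{22} = 0.4944 / 0.9744 = 0.507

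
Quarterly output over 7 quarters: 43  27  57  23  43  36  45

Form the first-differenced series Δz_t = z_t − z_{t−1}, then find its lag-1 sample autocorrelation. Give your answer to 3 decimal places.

First differences Δz: -16, 30, -34, 20, -7, 9
Mean of differences = 0.3333
Numerator Σ(Δz_t−Δz̄)(Δz_{t+1}−Δz̄) = -2386.1111
Denominator Σ(Δz_t−Δz̄)² = 2841.3333
r_1(Δz) = -2386.1111 / 2841.3333 = -0.840

-0.840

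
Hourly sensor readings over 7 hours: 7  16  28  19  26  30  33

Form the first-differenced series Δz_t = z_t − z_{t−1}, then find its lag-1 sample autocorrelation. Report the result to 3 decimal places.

-0.383

First differences Δz: 9, 12, -9, 7, 4, 3
Mean of differences = 4.3333
Numerator Σ(Δz_t−Δz̄)(Δz_{t+1}−Δz̄) = -102.4444
Denominator Σ(Δz_t−Δz̄)² = 267.3333
r_1(Δz) = -102.4444 / 267.3333 = -0.383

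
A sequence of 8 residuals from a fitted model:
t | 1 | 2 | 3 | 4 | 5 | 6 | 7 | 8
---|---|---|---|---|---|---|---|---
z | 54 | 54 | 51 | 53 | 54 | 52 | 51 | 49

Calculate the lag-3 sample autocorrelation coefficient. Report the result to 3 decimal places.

Mean z̄ = (54 + 54 + 51 + 53 + 54 + 52 + 51 + 49)/8 = 52.2500
Deviations from mean: 1.7500, 1.7500, -1.2500, 0.7500, 1.7500, -0.2500, -1.2500, -3.2500
Numerator Σ_{t=1}^{5}(z_t−z̄)(z_{t+3}−z̄) = -1.9375
Denominator Σ(z_t−z̄)² = 23.5000
r_3 = -1.9375 / 23.5000 = -0.082

-0.082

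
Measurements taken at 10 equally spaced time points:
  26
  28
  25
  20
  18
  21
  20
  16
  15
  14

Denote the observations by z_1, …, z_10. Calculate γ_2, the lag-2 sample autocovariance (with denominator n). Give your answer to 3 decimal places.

Mean z̄ = (26 + 28 + 25 + 20 + 18 + 21 + 20 + 16 + 15 + 14)/10 = 20.3000
Σ_{t=1}^{8}(z_t−z̄)(z_{t+2}−z̄) = 39.8200
γ_2 = 39.8200 / 10 = 3.982

3.982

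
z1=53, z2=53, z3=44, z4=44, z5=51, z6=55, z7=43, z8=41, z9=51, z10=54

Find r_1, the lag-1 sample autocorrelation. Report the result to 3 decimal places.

0.112

Mean z̄ = (53 + 53 + 44 + 44 + 51 + 55 + 43 + 41 + 51 + 54)/10 = 48.9000
Numerator Σ_{t=1}^{9}(z_t−z̄)(z_{t+1}−z̄) = 27.9900
Denominator Σ(z_t−z̄)² = 250.9000
r_1 = 27.9900 / 250.9000 = 0.112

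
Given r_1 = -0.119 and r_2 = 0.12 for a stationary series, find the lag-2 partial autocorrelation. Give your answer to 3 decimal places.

0.107

φ_{22} = (r_2 − r_1²) / (1 − r_1²)
r_1² = (-0.119)² = 0.014161
Numerator = 0.12 − 0.0142 = 0.1058; denominator = 1 − 0.0142 = 0.9858
φ_{22} = 0.1058 / 0.9858 = 0.107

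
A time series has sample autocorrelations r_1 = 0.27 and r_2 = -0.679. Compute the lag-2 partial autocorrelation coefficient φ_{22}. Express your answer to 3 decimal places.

-0.811

φ_{22} = (r_2 − r_1²) / (1 − r_1²)
r_1² = (0.27)² = 0.0729
Numerator = -0.679 − 0.0729 = -0.7519; denominator = 1 − 0.0729 = 0.9271
φ_{22} = -0.7519 / 0.9271 = -0.811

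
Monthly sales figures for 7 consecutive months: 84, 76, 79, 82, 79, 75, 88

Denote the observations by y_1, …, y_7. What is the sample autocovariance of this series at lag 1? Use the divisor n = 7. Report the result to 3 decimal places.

Mean ȳ = (84 + 76 + 79 + 82 + 79 + 75 + 88)/7 = 80.4286
Σ_{t=1}^{6}(y_t−ȳ)(y_{t+1}−ȳ) = -47.3265
γ_1 = -47.3265 / 7 = -6.761

-6.761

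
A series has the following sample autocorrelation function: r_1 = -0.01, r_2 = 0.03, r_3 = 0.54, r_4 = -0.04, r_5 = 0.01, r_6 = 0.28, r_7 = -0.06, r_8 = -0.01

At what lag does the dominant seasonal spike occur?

The largest autocorrelation is r_3 = 0.54, with a weaker echo at lag 6 (0.28); the remaining lags stay at or below 0.03.
The dominant spike at lag 3 indicates a seasonal period of 3.

3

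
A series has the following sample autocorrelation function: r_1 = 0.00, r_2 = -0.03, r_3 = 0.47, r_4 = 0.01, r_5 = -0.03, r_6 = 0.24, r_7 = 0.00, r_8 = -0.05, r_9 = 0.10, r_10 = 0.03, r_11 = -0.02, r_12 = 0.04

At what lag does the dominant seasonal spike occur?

The largest autocorrelation is r_3 = 0.47, with a weaker echo at lag 6 (0.24); the remaining lags stay at or below 0.10.
The dominant spike at lag 3 indicates a seasonal period of 3.

3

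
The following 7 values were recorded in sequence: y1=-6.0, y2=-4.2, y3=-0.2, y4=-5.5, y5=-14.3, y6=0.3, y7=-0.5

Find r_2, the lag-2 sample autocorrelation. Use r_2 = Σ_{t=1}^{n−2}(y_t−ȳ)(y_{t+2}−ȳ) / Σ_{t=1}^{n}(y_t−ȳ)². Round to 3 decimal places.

Mean ȳ = (-6.0 − 4.2 − 0.2 − 5.5 − 14.3 + 0.3 − 0.5)/7 = -4.3429
Deviations from mean: -1.6571, 0.1429, 4.1429, -1.1571, -9.9571, 4.6429, 3.8429
Numerator Σ_{t=1}^{5}(y_t−ȳ)(y_{t+2}−ȳ) = -91.9180
Denominator Σ(y_t−ȳ)² = 156.7371
r_2 = -91.9180 / 156.7371 = -0.586

-0.586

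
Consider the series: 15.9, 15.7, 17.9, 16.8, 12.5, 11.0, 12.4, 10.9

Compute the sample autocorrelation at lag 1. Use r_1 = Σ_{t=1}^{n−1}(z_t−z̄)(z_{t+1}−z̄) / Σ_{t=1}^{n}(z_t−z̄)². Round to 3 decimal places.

Mean z̄ = (15.9 + 15.7 + 17.9 + 16.8 + 12.5 + 11.0 + 12.4 + 10.9)/8 = 14.1375
Deviations from mean: 1.7625, 1.5625, 3.7625, 2.6625, -1.6375, -3.1375, -1.7375, -3.2375
Numerator Σ_{t=1}^{7}(z_t−z̄)(z_{t+1}−z̄) = 30.5048
Denominator Σ(z_t−z̄)² = 52.8188
r_1 = 30.5048 / 52.8188 = 0.578

0.578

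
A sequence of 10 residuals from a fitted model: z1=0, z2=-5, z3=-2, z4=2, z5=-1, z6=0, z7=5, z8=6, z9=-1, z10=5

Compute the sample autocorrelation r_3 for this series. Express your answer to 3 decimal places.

0.232

Mean z̄ = (0 − 5 − 2 + 2 − 1 + 0 + 5 + 6 − 1 + 5)/10 = 0.9000
Σ(z_t−z̄)(z_{t+3}−z̄) = (-0.9900) + (11.2100) + (2.6100) + (4.5100) + (-9.6900) + (1.7100) + (16.8100) = 26.1700
Denominator Σ(z_t−z̄)² = 112.9000
r_3 = 26.1700 / 112.9000 = 0.232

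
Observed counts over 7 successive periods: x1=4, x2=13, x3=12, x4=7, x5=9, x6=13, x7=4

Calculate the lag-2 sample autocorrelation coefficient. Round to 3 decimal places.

-0.326

Mean x̄ = (4 + 13 + 12 + 7 + 9 + 13 + 4)/7 = 8.8571
Deviations from mean: -4.8571, 4.1429, 3.1429, -1.8571, 0.1429, 4.1429, -4.8571
Σ(x_t−x̄)(x_{t+2}−x̄) = (-15.2653) + (-7.6939) + (0.4490) + (-7.6939) + (-0.6939) = -30.8980
Denominator Σ(x_t−x̄)² = 94.8571
r_2 = -30.8980 / 94.8571 = -0.326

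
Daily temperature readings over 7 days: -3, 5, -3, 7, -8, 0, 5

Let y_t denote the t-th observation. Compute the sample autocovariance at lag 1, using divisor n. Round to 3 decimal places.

-15.373

Mean ȳ = (-3 + 5 − 3 + 7 − 8 + 0 + 5)/7 = 0.4286
Deviations: -3.4286, 4.5714, -3.4286, 6.5714, -8.4286, -0.4286, 4.5714
Σ_{t=1}^{6}(y_t−ȳ)(y_{t+1}−ȳ) = -107.6122
γ_1 = -107.6122 / 7 = -15.373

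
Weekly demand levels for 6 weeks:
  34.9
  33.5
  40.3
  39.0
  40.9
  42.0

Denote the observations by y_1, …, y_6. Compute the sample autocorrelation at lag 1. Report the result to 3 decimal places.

0.328

Mean ȳ = (34.9 + 33.5 + 40.3 + 39.0 + 40.9 + 42.0)/6 = 38.4333
Deviations from mean: -3.5333, -4.9333, 1.8667, 0.5667, 2.4667, 3.5667
Σ(y_t−ȳ)(y_{t+1}−ȳ) = (17.4311) + (-9.2089) + (1.0578) + (1.3978) + (8.7978) = 19.4756
Denominator Σ(y_t−ȳ)² = 59.4333
r_1 = 19.4756 / 59.4333 = 0.328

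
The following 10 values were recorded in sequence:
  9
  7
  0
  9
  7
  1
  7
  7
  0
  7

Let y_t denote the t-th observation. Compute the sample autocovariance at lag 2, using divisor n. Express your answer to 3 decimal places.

Mean ȳ = (9 + 7 + 0 + 9 + 7 + 1 + 7 + 7 + 0 + 7)/10 = 5.4000
Σ_{t=1}^{8}(y_t−ȳ)(y_{t+2}−ȳ) = -48.7200
γ_2 = -48.7200 / 10 = -4.872

-4.872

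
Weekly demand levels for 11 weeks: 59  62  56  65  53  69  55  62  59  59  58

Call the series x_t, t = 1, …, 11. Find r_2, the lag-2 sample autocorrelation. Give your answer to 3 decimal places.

Mean x̄ = (59 + 62 + 56 + 65 + 53 + 69 + 55 + 62 + 59 + 59 + 58)/11 = 59.7273
Numerator Σ_{t=1}^{9}(x_t−x̄)(x_{t+2}−x̄) = 144.5785
Denominator Σ(x_t−x̄)² = 210.1818
r_2 = 144.5785 / 210.1818 = 0.688

0.688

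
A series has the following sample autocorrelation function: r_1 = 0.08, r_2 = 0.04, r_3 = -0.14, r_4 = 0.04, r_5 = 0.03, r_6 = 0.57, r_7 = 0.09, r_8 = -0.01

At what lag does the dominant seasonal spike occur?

The largest autocorrelation is r_6 = 0.57; the remaining lags stay at or below 0.09.
The dominant spike at lag 6 indicates a seasonal period of 6.

6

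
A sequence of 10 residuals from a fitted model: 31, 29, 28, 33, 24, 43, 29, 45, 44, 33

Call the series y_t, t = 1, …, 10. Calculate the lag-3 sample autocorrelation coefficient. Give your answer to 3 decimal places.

Mean ȳ = (31 + 29 + 28 + 33 + 24 + 43 + 29 + 45 + 44 + 33)/10 = 33.9000
Numerator Σ_{t=1}^{7}(y_t−ȳ)(y_{t+3}−ȳ) = -11.7300
Denominator Σ(y_t−ȳ)² = 498.9000
r_3 = -11.7300 / 498.9000 = -0.024

-0.024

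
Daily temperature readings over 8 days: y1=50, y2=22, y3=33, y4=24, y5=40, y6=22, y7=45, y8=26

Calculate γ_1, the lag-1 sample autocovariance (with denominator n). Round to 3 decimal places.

-68.258

Mean ȳ = (50 + 22 + 33 + 24 + 40 + 22 + 45 + 26)/8 = 32.7500
Deviations: 17.2500, -10.7500, 0.2500, -8.7500, 7.2500, -10.7500, 12.2500, -6.7500
Σ_{t=1}^{7}(y_t−ȳ)(y_{t+1}−ȳ) = -546.0625
γ_1 = -546.0625 / 8 = -68.258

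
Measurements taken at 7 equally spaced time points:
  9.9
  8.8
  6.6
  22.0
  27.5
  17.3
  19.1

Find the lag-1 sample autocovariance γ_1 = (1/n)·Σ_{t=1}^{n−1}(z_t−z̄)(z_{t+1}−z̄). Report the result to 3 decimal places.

20.488

Mean z̄ = (9.9 + 8.8 + 6.6 + 22.0 + 27.5 + 17.3 + 19.1)/7 = 15.8857
Deviations: -5.9857, -7.0857, -9.2857, 6.1143, 11.6143, 1.4143, 3.2143
Σ_{t=1}^{6}(z_t−z̄)(z_{t+1}−z̄) = 143.4184
γ_1 = 143.4184 / 7 = 20.488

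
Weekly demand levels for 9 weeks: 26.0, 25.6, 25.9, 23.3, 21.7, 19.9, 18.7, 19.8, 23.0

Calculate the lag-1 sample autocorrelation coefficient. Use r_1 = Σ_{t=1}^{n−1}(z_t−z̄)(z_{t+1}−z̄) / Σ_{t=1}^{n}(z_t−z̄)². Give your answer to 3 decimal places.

Mean z̄ = (26.0 + 25.6 + 25.9 + 23.3 + 21.7 + 19.9 + 18.7 + 19.8 + 23.0)/9 = 22.6556
Numerator Σ_{t=1}^{8}(z_t−z̄)(z_{t+1}−z̄) = 44.7202
Denominator Σ(z_t−z̄)² = 63.2222
r_1 = 44.7202 / 63.2222 = 0.707

0.707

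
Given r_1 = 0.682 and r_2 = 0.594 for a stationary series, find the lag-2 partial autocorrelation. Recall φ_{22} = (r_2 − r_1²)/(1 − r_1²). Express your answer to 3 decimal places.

0.241

φ_{22} = (r_2 − r_1²) / (1 − r_1²)
r_1² = (0.682)² = 0.465124
Numerator = 0.594 − 0.4651 = 0.1289; denominator = 1 − 0.4651 = 0.5349
φ_{22} = 0.1289 / 0.5349 = 0.241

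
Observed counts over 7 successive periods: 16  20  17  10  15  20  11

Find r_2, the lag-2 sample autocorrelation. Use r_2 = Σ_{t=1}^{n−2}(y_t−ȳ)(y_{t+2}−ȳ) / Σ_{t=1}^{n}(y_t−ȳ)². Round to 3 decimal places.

Mean ȳ = (16 + 20 + 17 + 10 + 15 + 20 + 11)/7 = 15.5714
Σ(y_t−ȳ)(y_{t+2}−ȳ) = (0.6122) + (-24.6735) + (-0.8163) + (-24.6735) + (2.6122) = -46.9388
Denominator Σ(y_t−ȳ)² = 93.7143
r_2 = -46.9388 / 93.7143 = -0.501

-0.501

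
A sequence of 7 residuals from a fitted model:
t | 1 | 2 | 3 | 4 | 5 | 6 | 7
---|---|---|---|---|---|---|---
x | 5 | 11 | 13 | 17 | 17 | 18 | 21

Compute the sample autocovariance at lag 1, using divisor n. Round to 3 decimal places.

10.321

Mean x̄ = (5 + 11 + 13 + 17 + 17 + 18 + 21)/7 = 14.5714
Σ_{t=1}^{6}(x_t−x̄)(x_{t+1}−x̄) = 72.2449
γ_1 = 72.2449 / 7 = 10.321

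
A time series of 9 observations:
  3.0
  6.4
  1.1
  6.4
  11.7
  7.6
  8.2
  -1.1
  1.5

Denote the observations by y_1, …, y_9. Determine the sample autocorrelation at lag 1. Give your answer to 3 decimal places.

Mean ȳ = (3.0 + 6.4 + 1.1 + 6.4 + 11.7 + 7.6 + 8.2 − 1.1 + 1.5)/9 = 4.9778
Numerator Σ_{t=1}^{8}(y_t−ȳ)(y_{t+1}−ȳ) = 23.3473
Denominator Σ(y_t−ȳ)² = 134.4756
r_1 = 23.3473 / 134.4756 = 0.174

0.174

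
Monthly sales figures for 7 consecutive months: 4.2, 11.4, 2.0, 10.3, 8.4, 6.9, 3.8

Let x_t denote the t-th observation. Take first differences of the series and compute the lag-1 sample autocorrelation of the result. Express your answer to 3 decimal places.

-0.687

First differences Δx: 7.2, -9.4, 8.3, -1.9, -1.5, -3.1
Mean of differences = -0.0667
Numerator Σ(Δx_t−Δx̄)(Δx_{t+1}−Δx̄) = -154.2744
Denominator Σ(Δx_t−Δx̄)² = 224.5333
r_1(Δx) = -154.2744 / 224.5333 = -0.687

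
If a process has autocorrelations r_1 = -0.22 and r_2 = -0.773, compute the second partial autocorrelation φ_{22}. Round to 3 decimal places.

-0.863

φ_{22} = (r_2 − r_1²) / (1 − r_1²)
r_1² = (-0.22)² = 0.0484
Numerator = -0.773 − 0.0484 = -0.8214; denominator = 1 − 0.0484 = 0.9516
φ_{22} = -0.8214 / 0.9516 = -0.863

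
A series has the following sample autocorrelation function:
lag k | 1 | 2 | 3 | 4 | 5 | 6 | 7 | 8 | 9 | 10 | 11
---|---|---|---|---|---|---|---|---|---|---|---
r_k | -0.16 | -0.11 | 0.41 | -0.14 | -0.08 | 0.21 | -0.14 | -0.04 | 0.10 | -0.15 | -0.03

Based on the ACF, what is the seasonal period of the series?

The largest autocorrelation is r_3 = 0.41, with a weaker echo at lag 6 (0.21); the remaining lags stay at or below 0.10.
The dominant spike at lag 3 indicates a seasonal period of 3.

3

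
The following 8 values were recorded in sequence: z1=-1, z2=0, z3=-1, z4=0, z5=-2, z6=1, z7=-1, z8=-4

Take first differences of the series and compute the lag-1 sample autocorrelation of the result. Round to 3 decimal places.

-0.383

First differences Δz: 1, -1, 1, -2, 3, -2, -3
Mean of differences = -0.4286
Numerator Σ(Δz_t−Δz̄)(Δz_{t+1}−Δz̄) = -10.6122
Denominator Σ(Δz_t−Δz̄)² = 27.7143
r_1(Δz) = -10.6122 / 27.7143 = -0.383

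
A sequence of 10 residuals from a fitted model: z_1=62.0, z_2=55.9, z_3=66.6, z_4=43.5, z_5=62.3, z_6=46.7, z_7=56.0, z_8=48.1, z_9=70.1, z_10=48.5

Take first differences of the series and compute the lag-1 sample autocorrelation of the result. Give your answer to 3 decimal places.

-0.800

First differences Δz: -6.1, 10.7, -23.1, 18.8, -15.6, 9.3, -7.9, 22.0, -21.6
Mean of differences = -1.5000
Numerator Σ(Δz_t−Δz̄)(Δz_{t+1}−Δz̄) = -1888.5000
Denominator Σ(Δz_t−Δz̄)² = 2361.3200
r_1(Δz) = -1888.5000 / 2361.3200 = -0.800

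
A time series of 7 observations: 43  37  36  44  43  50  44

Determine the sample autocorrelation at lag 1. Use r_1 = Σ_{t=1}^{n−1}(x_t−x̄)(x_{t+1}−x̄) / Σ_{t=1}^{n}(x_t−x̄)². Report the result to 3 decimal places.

Mean x̄ = (43 + 37 + 36 + 44 + 43 + 50 + 44)/7 = 42.4286
Deviations from mean: 0.5714, -5.4286, -6.4286, 1.5714, 0.5714, 7.5714, 1.5714
Numerator Σ_{t=1}^{6}(x_t−x̄)(x_{t+1}−x̄) = 38.8163
Denominator Σ(x_t−x̄)² = 133.7143
r_1 = 38.8163 / 133.7143 = 0.290

0.290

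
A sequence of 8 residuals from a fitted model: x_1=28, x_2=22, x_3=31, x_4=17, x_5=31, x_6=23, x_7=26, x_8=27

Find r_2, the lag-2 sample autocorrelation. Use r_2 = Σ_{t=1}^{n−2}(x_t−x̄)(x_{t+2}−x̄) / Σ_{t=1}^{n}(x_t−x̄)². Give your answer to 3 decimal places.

0.588

Mean x̄ = (28 + 22 + 31 + 17 + 31 + 23 + 26 + 27)/8 = 25.6250
Σ(x_t−x̄)(x_{t+2}−x̄) = (12.7656) + (31.2656) + (28.8906) + (22.6406) + (2.0156) + (-3.6094) = 93.9688
Denominator Σ(x_t−x̄)² = 159.8750
r_2 = 93.9688 / 159.8750 = 0.588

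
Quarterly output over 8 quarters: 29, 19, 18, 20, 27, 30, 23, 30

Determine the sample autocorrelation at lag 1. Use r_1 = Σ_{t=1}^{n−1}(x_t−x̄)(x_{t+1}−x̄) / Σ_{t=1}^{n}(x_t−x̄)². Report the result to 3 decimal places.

0.144

Mean x̄ = (29 + 19 + 18 + 20 + 27 + 30 + 23 + 30)/8 = 24.5000
Deviations from mean: 4.5000, -5.5000, -6.5000, -4.5000, 2.5000, 5.5000, -1.5000, 5.5000
Numerator Σ_{t=1}^{7}(x_t−x̄)(x_{t+1}−x̄) = 26.2500
Denominator Σ(x_t−x̄)² = 182.0000
r_1 = 26.2500 / 182.0000 = 0.144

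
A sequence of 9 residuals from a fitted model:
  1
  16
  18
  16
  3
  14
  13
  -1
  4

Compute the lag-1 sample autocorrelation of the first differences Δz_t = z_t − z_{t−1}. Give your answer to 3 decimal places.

-0.204

First differences Δz: 15, 2, -2, -13, 11, -1, -14, 5
Mean of differences = 0.3750
Numerator Σ(Δz_t−Δz̄)(Δz_{t+1}−Δz̄) = -151.7656
Denominator Σ(Δz_t−Δz̄)² = 743.8750
r_1(Δz) = -151.7656 / 743.8750 = -0.204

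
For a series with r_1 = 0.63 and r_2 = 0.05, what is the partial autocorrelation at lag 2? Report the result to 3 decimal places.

φ_{22} = (r_2 − r_1²) / (1 − r_1²)
r_1² = (0.63)² = 0.3969
Numerator = 0.05 − 0.3969 = -0.3469; denominator = 1 − 0.3969 = 0.6031
φ_{22} = -0.3469 / 0.6031 = -0.575

-0.575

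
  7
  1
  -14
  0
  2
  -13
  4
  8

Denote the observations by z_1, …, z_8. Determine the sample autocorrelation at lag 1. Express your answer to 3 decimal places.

-0.133

Mean z̄ = (7 + 1 − 14 + 0 + 2 − 13 + 4 + 8)/8 = -0.6250
Σ(z_t−z̄)(z_{t+1}−z̄) = (12.3906) + (-21.7344) + (-8.3594) + (1.6406) + (-32.4844) + (-57.2344) + (39.8906) = -65.8906
Denominator Σ(z_t−z̄)² = 495.8750
r_1 = -65.8906 / 495.8750 = -0.133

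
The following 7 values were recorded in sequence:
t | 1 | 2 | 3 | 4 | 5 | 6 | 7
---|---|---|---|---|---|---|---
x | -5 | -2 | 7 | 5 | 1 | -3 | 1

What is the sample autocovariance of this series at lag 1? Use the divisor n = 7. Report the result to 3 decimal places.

3.586

Mean x̄ = (-5 − 2 + 7 + 5 + 1 − 3 + 1)/7 = 0.5714
Σ_{t=1}^{6}(x_t−x̄)(x_{t+1}−x̄) = 25.1020
γ_1 = 25.1020 / 7 = 3.586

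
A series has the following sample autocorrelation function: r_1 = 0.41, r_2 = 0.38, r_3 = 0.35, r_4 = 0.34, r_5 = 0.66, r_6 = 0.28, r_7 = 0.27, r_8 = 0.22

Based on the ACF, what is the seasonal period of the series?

5

The largest autocorrelation is r_5 = 0.66; the remaining lags stay at or below 0.41. The elevated value at lag 1 (0.41), dropping to 0.38 at lag 2, reflects decaying short-term dependence rather than seasonality.
The dominant spike at lag 5 indicates a seasonal period of 5.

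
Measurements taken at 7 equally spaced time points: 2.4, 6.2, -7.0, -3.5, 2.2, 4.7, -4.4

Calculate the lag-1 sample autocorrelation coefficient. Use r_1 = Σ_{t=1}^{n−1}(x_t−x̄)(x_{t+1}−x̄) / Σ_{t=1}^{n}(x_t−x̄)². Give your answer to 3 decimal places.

Mean x̄ = (2.4 + 6.2 − 7.0 − 3.5 + 2.2 + 4.7 − 4.4)/7 = 0.0857
Σ(x_t−x̄)(x_{t+1}−x̄) = (14.1502) + (-43.3241) + (25.4073) + (-7.5812) + (9.7559) + (-20.6984) = -22.2902
Denominator Σ(x_t−x̄)² = 151.6886
r_1 = -22.2902 / 151.6886 = -0.147

-0.147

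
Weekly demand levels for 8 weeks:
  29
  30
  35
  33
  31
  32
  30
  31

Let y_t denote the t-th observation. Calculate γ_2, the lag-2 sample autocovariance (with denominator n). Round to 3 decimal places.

-1.363

Mean ȳ = (29 + 30 + 35 + 33 + 31 + 32 + 30 + 31)/8 = 31.3750
Deviations: -2.3750, -1.3750, 3.6250, 1.6250, -0.3750, 0.6250, -1.3750, -0.3750
Σ_{t=1}^{6}(y_t−ȳ)(y_{t+2}−ȳ) = -10.9063
γ_2 = -10.9063 / 8 = -1.363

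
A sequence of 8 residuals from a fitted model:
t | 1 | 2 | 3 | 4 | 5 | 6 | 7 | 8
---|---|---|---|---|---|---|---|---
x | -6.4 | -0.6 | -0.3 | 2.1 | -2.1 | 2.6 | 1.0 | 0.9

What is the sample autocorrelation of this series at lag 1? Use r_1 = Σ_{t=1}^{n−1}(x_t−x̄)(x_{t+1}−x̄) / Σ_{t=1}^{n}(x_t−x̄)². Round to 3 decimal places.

Mean x̄ = (-6.4 − 0.6 − 0.3 + 2.1 − 2.1 + 2.6 + 1.0 + 0.9)/8 = -0.3500
Deviations from mean: -6.0500, -0.2500, 0.0500, 2.4500, -1.7500, 2.9500, 1.3500, 1.2500
Σ(x_t−x̄)(x_{t+1}−x̄) = (1.5125) + (-0.0125) + (0.1225) + (-4.2875) + (-5.1625) + (3.9825) + (1.6875) = -2.1575
Denominator Σ(x_t−x̄)² = 57.8200
r_1 = -2.1575 / 57.8200 = -0.037

-0.037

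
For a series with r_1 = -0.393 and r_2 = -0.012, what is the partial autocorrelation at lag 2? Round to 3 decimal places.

-0.197

φ_{22} = (r_2 − r_1²) / (1 − r_1²)
r_1² = (-0.393)² = 0.154449
Numerator = -0.012 − 0.1544 = -0.1664; denominator = 1 − 0.1544 = 0.8456
φ_{22} = -0.1664 / 0.8456 = -0.197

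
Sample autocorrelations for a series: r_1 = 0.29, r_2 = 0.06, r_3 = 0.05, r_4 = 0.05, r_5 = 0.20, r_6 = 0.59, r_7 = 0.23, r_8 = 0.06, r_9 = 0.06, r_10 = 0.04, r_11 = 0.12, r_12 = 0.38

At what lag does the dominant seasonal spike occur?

The largest autocorrelation is r_6 = 0.59, with a weaker echo at lag 12 (0.38); the remaining lags stay at or below 0.29. The elevated value at lag 1 (0.29), dropping to 0.06 at lag 2, reflects decaying short-term dependence rather than seasonality.
The dominant spike at lag 6 indicates a seasonal period of 6.

6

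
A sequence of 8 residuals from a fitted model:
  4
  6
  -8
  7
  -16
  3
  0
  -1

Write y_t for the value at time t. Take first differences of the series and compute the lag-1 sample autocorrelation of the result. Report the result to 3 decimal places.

First differences Δy: 2, -14, 15, -23, 19, -3, -1
Mean of differences = -0.7143
Numerator Σ(Δy_t−Δȳ)(Δy_{t+1}−Δȳ) = -1078.7959
Denominator Σ(Δy_t−Δȳ)² = 1321.4286
r_1(Δy) = -1078.7959 / 1321.4286 = -0.816

-0.816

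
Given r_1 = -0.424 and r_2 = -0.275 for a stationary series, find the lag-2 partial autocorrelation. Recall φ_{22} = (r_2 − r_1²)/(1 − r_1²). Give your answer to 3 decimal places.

φ_{22} = (r_2 − r_1²) / (1 − r_1²)
r_1² = (-0.424)² = 0.179776
Numerator = -0.275 − 0.1798 = -0.4548; denominator = 1 − 0.1798 = 0.8202
φ_{22} = -0.4548 / 0.8202 = -0.554

-0.554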